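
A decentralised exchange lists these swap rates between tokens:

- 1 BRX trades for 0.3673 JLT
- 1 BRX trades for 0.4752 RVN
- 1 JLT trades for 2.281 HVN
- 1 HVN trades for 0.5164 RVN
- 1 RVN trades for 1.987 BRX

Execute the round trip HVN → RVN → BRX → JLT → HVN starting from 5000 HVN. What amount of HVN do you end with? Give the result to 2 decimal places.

4298.34

5000 HVN × 0.5164 = 2582 RVN
2582 RVN × 1.987 = 5130.434 BRX
5130.434 BRX × 0.3673 = 1884.4084082 JLT
1884.4084082 JLT × 2.281 = 4298.3355791042 HVN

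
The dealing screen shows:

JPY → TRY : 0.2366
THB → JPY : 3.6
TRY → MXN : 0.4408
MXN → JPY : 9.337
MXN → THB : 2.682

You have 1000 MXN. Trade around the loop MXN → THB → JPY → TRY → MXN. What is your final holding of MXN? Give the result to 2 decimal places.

1000 MXN × 2.682 = 2682 THB
2682 THB × 3.6 = 9655.2 JPY
9655.2 JPY × 0.2366 = 2284.42032 TRY
2284.42032 TRY × 0.4408 = 1006.972477056 MXN

1006.97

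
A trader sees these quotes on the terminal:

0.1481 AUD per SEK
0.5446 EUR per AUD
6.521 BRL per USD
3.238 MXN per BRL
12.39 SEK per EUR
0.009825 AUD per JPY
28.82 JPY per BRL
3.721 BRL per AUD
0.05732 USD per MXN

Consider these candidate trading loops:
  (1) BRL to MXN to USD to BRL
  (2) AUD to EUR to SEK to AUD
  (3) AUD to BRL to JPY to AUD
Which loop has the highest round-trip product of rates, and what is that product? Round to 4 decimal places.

1.2103

(1) 3.238 × 0.05732 × 6.521 = 1.21031
(2) 0.5446 × 12.39 × 0.1481 = 0.99932
(3) 3.721 × 28.82 × 0.009825 = 1.05363
Highest is cycle (1) at 1.2103 (>1, arbitrage).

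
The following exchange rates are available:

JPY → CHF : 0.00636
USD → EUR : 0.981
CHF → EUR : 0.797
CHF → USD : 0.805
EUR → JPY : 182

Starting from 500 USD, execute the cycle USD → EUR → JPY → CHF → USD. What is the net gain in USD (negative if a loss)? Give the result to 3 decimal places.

-42.950

500 USD × 0.981 = 490.5 EUR
490.5 EUR × 182 = 89271 JPY
89271 JPY × 0.00636 = 567.76356 CHF
567.76356 CHF × 0.805 = 457.0496658 USD
Net change: 457.0496658 − 500 = -42.9503342 USD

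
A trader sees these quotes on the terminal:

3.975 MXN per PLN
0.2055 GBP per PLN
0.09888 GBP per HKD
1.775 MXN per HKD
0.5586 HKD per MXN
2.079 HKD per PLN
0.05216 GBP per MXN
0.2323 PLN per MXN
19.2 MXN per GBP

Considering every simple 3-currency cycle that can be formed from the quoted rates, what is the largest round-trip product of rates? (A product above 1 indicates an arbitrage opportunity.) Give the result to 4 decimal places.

1.0605

HKD→GBP→MXN→HKD: 0.09888 × 19.2 × 0.5586 = 1.06050
MXN→PLN→GBP→MXN: 0.2323 × 0.2055 × 19.2 = 0.91656
HKD→MXN→PLN→HKD: 1.775 × 0.2323 × 2.079 = 0.85724
Maximum is HKD→GBP→MXN→HKD at 1.0605; arbitrage exists.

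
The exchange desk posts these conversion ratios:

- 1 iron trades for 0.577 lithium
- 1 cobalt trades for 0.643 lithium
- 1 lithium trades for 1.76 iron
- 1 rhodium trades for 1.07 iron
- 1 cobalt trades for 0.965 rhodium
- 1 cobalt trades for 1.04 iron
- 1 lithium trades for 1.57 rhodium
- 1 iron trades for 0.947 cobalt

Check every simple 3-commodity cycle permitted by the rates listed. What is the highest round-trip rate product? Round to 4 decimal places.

cobalt→lithium→iron→cobalt: 0.643 × 1.76 × 0.947 = 1.07170
cobalt→rhodium→iron→cobalt: 0.965 × 1.07 × 0.947 = 0.97782
lithium→rhodium→iron→lithium: 1.57 × 1.07 × 0.577 = 0.96930
Maximum is cobalt→lithium→iron→cobalt at 1.0717; arbitrage exists.

1.0717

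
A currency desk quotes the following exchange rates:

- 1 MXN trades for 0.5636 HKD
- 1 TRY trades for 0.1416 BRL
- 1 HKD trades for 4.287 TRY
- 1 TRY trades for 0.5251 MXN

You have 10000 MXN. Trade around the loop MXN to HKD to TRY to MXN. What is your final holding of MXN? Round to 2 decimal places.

10000 MXN × 0.5636 = 5636 HKD
5636 HKD × 4.287 = 24161.532 TRY
24161.532 TRY × 0.5251 = 12687.2204532 MXN

12687.22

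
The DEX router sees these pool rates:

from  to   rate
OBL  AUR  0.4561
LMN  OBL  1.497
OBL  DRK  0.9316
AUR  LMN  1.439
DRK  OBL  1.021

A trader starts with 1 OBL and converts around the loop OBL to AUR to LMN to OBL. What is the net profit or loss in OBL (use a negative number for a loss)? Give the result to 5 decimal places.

-0.01748

1 OBL × 0.4561 = 0.4561 AUR
0.4561 AUR × 1.439 = 0.6563279 LMN
0.6563279 LMN × 1.497 = 0.9825228663 OBL
Net change: 0.9825228663 − 1 = -0.0174771337 OBL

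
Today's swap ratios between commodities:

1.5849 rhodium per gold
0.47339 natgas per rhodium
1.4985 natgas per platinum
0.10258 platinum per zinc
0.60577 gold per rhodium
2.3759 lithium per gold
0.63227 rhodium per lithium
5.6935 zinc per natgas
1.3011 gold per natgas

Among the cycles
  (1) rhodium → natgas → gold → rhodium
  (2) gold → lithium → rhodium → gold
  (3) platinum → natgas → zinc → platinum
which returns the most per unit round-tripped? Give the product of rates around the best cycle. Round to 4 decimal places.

(1) 0.47339 × 1.3011 × 1.5849 = 0.97618
(2) 2.3759 × 0.63227 × 0.60577 = 0.90999
(3) 1.4985 × 5.6935 × 0.10258 = 0.87518
Highest is cycle (1) at 0.9762 (≤1, no arbitrage).

0.9762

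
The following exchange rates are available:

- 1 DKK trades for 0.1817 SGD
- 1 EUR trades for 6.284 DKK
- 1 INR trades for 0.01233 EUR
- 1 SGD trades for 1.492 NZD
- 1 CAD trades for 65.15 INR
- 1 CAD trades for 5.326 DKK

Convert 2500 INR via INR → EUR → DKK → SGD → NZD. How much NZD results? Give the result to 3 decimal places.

2500 INR × 0.01233 = 30.825 EUR
30.825 EUR × 6.284 = 193.7043 DKK
193.7043 DKK × 0.1817 = 35.19607131 SGD
35.19607131 SGD × 1.492 = 52.51253839452 NZD

52.513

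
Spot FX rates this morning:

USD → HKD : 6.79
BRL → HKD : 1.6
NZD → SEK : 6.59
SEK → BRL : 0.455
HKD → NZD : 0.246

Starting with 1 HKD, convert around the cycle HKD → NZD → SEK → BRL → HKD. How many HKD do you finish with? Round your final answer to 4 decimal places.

1.1802

1 HKD × 0.246 = 0.246 NZD
0.246 NZD × 6.59 = 1.62114 SEK
1.62114 SEK × 0.455 = 0.7376187 BRL
0.7376187 BRL × 1.6 = 1.18018992 HKD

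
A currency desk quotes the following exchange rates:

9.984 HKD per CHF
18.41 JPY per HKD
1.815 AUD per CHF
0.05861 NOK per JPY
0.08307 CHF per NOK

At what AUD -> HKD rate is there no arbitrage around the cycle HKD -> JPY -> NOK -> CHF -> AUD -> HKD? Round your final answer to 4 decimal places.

6.1469

Known legs of the cycle: 18.41 × 0.05861 × 0.08307 × 1.815 = 0.162684564747705
For no arbitrage the full-cycle product must be 1, so the missing rate is 1 / 0.162684564747705 ≈ 6.146865.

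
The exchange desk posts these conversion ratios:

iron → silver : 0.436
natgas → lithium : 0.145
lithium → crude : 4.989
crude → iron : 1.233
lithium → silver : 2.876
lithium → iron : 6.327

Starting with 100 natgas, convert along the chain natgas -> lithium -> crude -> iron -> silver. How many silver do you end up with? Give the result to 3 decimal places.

38.889

100 natgas × 0.145 = 14.5 lithium
14.5 lithium × 4.989 = 72.3405 crude
72.3405 crude × 1.233 = 89.1958365 iron
89.1958365 iron × 0.436 = 38.889384714 silver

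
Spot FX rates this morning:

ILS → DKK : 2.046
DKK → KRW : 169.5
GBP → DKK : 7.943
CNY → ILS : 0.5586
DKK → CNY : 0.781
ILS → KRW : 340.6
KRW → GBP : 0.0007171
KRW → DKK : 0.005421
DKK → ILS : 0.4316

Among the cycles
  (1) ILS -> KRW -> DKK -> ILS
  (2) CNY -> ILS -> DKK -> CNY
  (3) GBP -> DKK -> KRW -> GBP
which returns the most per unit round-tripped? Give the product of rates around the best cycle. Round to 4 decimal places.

(1) 340.6 × 0.005421 × 0.4316 = 0.79690
(2) 0.5586 × 2.046 × 0.781 = 0.89260
(3) 7.943 × 169.5 × 0.0007171 = 0.96546
Highest is cycle (3) at 0.9655 (≤1, no arbitrage).

0.9655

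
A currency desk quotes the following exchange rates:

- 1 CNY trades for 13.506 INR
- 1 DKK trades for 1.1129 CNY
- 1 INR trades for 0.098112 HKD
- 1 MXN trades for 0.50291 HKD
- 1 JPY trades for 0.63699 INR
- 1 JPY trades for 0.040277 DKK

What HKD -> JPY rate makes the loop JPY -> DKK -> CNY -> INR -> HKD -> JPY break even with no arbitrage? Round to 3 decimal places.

16.836

Known legs of the cycle: 0.040277 × 1.1129 × 13.506 × 0.098112 = 0.0593966746717416576
For no arbitrage the full-cycle product must be 1, so the missing rate is 1 / 0.0593966746717416576 ≈ 16.83596.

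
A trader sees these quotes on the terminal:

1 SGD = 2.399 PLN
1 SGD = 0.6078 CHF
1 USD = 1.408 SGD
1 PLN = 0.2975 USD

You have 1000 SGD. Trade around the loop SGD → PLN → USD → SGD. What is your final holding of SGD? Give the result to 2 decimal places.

1000 SGD × 2.399 = 2399 PLN
2399 PLN × 0.2975 = 713.7025 USD
713.7025 USD × 1.408 = 1004.89312 SGD

1004.89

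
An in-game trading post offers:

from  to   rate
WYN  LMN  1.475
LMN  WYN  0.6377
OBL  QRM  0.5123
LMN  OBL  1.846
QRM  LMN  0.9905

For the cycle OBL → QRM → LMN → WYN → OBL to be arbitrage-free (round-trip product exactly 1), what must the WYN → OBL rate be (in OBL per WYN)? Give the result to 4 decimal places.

Known legs of the cycle: 0.5123 × 0.9905 × 0.6377 = 0.323590119755
For no arbitrage the full-cycle product must be 1, so the missing rate is 1 / 0.323590119755 ≈ 3.090329.

3.0903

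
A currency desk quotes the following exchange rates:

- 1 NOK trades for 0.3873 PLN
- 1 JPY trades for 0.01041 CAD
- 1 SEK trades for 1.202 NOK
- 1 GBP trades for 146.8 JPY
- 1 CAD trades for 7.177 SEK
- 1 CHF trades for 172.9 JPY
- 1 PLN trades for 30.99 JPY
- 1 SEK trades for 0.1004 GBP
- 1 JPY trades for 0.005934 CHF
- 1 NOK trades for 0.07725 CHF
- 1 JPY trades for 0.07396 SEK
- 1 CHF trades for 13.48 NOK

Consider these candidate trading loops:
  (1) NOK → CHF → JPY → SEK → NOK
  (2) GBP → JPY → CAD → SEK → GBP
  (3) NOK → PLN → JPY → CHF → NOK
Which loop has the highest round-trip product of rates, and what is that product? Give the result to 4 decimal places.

1.1874

(1) 0.07725 × 172.9 × 0.07396 × 1.202 = 1.18739
(2) 146.8 × 0.01041 × 7.177 × 0.1004 = 1.10117
(3) 0.3873 × 30.99 × 0.005934 × 13.48 = 0.96008
Highest is cycle (1) at 1.1874 (>1, arbitrage).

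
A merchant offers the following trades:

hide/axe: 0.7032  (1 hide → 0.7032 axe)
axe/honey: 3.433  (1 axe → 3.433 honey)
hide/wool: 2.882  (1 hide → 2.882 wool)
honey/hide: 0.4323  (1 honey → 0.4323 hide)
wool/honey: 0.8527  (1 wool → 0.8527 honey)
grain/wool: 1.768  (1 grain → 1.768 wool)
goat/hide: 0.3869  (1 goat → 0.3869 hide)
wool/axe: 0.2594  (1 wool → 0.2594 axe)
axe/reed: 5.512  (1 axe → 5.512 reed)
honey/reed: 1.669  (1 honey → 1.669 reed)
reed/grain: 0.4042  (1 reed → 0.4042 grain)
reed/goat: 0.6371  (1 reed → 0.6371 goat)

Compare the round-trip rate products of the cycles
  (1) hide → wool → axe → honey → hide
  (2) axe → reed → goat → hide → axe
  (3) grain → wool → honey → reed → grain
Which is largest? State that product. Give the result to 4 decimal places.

(1) 2.882 × 0.2594 × 3.433 × 0.4323 = 1.10949
(2) 5.512 × 0.6371 × 0.3869 × 0.7032 = 0.95542
(3) 1.768 × 0.8527 × 1.669 × 0.4042 = 1.01702
Highest is cycle (1) at 1.1095 (>1, arbitrage).

1.1095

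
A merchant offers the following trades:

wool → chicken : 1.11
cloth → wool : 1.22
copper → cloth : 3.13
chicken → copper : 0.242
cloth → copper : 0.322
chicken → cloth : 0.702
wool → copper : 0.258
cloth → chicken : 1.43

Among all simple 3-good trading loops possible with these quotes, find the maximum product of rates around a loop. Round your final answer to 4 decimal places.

1.0832

chicken→copper→cloth→chicken: 0.242 × 3.13 × 1.43 = 1.08317
cloth→wool→copper→cloth: 1.22 × 0.258 × 3.13 = 0.98520
chicken→cloth→wool→chicken: 0.702 × 1.22 × 1.11 = 0.95065
Maximum is chicken→copper→cloth→chicken at 1.0832; arbitrage exists.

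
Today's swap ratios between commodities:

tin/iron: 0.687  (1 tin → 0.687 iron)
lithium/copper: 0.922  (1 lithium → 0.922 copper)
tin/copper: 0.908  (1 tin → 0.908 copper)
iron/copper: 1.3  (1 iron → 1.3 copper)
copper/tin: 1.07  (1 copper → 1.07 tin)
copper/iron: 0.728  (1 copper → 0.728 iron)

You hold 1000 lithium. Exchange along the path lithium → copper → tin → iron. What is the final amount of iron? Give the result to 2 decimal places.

677.75

1000 lithium × 0.922 = 922 copper
922 copper × 1.07 = 986.54 tin
986.54 tin × 0.687 = 677.75298 iron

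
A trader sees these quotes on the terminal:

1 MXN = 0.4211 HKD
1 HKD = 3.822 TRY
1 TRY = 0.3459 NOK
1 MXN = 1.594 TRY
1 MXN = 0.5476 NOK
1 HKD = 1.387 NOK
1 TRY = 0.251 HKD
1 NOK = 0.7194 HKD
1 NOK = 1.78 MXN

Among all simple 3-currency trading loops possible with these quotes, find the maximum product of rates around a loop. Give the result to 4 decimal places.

MXN→HKD→NOK→MXN: 0.4211 × 1.387 × 1.78 = 1.03964
TRY→NOK→MXN→TRY: 0.3459 × 1.78 × 1.594 = 0.98143
TRY→NOK→HKD→TRY: 0.3459 × 0.7194 × 3.822 = 0.95107
Maximum is MXN→HKD→NOK→MXN at 1.0396; arbitrage exists.

1.0396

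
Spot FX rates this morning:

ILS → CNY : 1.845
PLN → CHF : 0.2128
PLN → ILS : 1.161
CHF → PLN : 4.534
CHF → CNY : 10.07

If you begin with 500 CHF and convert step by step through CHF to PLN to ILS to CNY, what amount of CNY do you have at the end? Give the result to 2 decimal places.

4856.02

500 CHF × 4.534 = 2267 PLN
2267 PLN × 1.161 = 2631.987 ILS
2631.987 ILS × 1.845 = 4856.016015 CNY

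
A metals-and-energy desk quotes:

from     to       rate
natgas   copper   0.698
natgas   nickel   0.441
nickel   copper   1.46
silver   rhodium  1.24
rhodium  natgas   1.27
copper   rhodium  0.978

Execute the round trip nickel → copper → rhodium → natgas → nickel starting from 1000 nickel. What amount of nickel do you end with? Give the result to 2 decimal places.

1000 nickel × 1.46 = 1460 copper
1460 copper × 0.978 = 1427.88 rhodium
1427.88 rhodium × 1.27 = 1813.4076 natgas
1813.4076 natgas × 0.441 = 799.7127516 nickel

799.71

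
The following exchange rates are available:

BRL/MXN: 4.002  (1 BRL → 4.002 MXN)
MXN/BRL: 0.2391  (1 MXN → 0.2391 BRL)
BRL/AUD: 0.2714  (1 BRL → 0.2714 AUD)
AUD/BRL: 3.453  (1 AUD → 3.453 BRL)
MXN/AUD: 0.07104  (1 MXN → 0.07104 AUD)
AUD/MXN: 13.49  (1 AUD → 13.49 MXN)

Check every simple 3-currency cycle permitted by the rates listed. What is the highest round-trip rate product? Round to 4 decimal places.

BRL→MXN→AUD→BRL: 4.002 × 0.07104 × 3.453 = 0.98170
BRL→AUD→MXN→BRL: 0.2714 × 13.49 × 0.2391 = 0.87539
Maximum is BRL→MXN→AUD→BRL at 0.9817; no arbitrage — every cycle loses value.

0.9817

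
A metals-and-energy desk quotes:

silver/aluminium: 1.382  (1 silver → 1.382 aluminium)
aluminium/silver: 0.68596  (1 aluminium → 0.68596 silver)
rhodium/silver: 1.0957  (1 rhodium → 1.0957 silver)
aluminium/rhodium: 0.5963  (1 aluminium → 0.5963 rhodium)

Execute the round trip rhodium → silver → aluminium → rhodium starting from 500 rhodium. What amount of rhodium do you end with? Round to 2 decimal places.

451.48

500 rhodium × 1.0957 = 547.85 silver
547.85 silver × 1.382 = 757.1287 aluminium
757.1287 aluminium × 0.5963 = 451.47584381 rhodium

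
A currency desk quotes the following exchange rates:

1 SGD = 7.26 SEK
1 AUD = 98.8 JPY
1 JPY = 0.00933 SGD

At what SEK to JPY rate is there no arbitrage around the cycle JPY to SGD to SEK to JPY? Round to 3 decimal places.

14.763

Known legs of the cycle: 0.00933 × 7.26 = 0.0677358
For no arbitrage the full-cycle product must be 1, so the missing rate is 1 / 0.0677358 ≈ 14.76324.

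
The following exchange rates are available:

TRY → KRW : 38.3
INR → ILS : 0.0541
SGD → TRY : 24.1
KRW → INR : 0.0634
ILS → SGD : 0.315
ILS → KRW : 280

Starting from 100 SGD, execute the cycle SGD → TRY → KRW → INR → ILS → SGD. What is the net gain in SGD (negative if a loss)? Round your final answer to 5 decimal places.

100 SGD × 24.1 = 2410 TRY
2410 TRY × 38.3 = 92303 KRW
92303 KRW × 0.0634 = 5852.0102 INR
5852.0102 INR × 0.0541 = 316.59375182 ILS
316.59375182 ILS × 0.315 = 99.7270318233 SGD
Net change: 99.7270318233 − 100 = -0.2729681767 SGD

-0.27297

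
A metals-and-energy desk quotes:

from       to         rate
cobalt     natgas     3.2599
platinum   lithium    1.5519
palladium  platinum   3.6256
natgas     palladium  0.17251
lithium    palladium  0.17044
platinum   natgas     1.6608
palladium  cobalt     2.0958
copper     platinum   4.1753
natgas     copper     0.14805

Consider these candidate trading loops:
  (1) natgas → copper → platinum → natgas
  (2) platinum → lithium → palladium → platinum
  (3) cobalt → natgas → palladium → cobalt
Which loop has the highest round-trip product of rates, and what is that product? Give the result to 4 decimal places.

(1) 0.14805 × 4.1753 × 1.6608 = 1.02663
(2) 1.5519 × 0.17044 × 3.6256 = 0.95899
(3) 3.2599 × 0.17251 × 2.0958 = 1.17861
Highest is cycle (3) at 1.1786 (>1, arbitrage).

1.1786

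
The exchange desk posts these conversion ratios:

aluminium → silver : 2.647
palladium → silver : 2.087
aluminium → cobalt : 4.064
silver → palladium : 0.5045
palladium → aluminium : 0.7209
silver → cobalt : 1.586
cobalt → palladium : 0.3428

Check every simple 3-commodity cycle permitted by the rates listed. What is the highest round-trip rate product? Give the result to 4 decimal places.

1.1347

cobalt→palladium→silver→cobalt: 0.3428 × 2.087 × 1.586 = 1.13466
cobalt→palladium→aluminium→cobalt: 0.3428 × 0.7209 × 4.064 = 1.00431
palladium→aluminium→silver→palladium: 0.7209 × 2.647 × 0.5045 = 0.96270
Maximum is cobalt→palladium→silver→cobalt at 1.1347; arbitrage exists.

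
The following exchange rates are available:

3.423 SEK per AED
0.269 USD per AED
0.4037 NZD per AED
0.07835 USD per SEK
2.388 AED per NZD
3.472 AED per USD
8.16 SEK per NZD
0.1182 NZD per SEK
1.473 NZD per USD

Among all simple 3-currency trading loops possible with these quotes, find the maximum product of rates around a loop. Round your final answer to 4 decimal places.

0.9662

SEK→NZD→AED→SEK: 0.1182 × 2.388 × 3.423 = 0.96618
USD→NZD→AED→USD: 1.473 × 2.388 × 0.269 = 0.94621
USD→NZD→SEK→USD: 1.473 × 8.16 × 0.07835 = 0.94174
USD→AED→SEK→USD: 3.472 × 3.423 × 0.07835 = 0.93116
Maximum is SEK→NZD→AED→SEK at 0.9662; no arbitrage — every cycle loses value.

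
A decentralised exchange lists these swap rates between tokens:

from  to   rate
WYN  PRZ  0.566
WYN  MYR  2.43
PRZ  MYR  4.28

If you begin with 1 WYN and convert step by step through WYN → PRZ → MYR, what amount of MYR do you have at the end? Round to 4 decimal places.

1 WYN × 0.566 = 0.566 PRZ
0.566 PRZ × 4.28 = 2.42248 MYR

2.4225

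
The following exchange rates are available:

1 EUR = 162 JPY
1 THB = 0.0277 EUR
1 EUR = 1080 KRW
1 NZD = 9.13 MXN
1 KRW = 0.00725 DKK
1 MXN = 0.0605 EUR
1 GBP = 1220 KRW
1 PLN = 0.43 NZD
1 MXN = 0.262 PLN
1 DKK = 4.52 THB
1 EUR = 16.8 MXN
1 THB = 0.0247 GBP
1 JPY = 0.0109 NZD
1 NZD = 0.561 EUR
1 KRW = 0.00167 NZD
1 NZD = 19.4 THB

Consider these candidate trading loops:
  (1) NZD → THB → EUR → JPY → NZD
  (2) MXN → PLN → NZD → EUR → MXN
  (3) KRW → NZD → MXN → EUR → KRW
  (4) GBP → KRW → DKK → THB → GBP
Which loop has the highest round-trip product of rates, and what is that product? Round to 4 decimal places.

1.0618

(1) 19.4 × 0.0277 × 162 × 0.0109 = 0.94891
(2) 0.262 × 0.43 × 0.561 × 16.8 = 1.06180
(3) 0.00167 × 9.13 × 0.0605 × 1080 = 0.99625
(4) 1220 × 0.00725 × 4.52 × 0.0247 = 0.98749
Highest is cycle (2) at 1.0618 (>1, arbitrage).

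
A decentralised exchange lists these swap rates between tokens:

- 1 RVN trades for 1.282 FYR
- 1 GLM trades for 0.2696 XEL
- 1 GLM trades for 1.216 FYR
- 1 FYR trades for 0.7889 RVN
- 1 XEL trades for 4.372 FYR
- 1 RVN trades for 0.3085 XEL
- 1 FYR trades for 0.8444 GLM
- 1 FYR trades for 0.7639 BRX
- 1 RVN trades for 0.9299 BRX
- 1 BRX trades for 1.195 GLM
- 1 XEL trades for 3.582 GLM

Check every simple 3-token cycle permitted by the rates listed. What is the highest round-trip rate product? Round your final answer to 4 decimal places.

BRX→GLM→FYR→BRX: 1.195 × 1.216 × 0.7639 = 1.11004
RVN→XEL→FYR→RVN: 0.3085 × 4.372 × 0.7889 = 1.06404
GLM→XEL→FYR→GLM: 0.2696 × 4.372 × 0.8444 = 0.99529
Maximum is BRX→GLM→FYR→BRX at 1.1100; arbitrage exists.

1.1100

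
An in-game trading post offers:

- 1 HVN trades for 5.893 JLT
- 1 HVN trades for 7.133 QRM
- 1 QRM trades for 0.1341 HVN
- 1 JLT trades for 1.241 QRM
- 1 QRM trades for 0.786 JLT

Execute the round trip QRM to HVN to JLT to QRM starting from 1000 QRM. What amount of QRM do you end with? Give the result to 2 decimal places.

1000 QRM × 0.1341 = 134.1 HVN
134.1 HVN × 5.893 = 790.2513 JLT
790.2513 JLT × 1.241 = 980.7018633 QRM

980.70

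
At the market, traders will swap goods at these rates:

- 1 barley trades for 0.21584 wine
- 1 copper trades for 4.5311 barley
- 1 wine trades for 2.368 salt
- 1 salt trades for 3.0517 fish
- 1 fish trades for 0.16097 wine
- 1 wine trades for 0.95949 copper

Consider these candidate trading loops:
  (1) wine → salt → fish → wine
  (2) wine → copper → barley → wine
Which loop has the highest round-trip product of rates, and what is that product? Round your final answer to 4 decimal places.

(1) 2.368 × 3.0517 × 0.16097 = 1.16324
(2) 0.95949 × 4.5311 × 0.21584 = 0.93837
Highest is cycle (1) at 1.1632 (>1, arbitrage).

1.1632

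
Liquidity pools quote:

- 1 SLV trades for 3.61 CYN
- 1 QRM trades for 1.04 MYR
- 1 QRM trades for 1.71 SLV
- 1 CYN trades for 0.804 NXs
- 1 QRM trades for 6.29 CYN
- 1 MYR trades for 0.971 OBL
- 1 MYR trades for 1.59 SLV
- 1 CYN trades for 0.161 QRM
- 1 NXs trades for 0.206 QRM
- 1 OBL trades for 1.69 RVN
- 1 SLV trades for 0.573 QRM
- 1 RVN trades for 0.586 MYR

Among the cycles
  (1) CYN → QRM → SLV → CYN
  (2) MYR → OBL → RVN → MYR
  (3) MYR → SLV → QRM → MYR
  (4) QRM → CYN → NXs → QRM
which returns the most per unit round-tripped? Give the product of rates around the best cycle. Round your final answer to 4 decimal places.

(1) 0.161 × 1.71 × 3.61 = 0.99387
(2) 0.971 × 1.69 × 0.586 = 0.96162
(3) 1.59 × 0.573 × 1.04 = 0.94751
(4) 6.29 × 0.804 × 0.206 = 1.04177
Highest is cycle (4) at 1.0418 (>1, arbitrage).

1.0418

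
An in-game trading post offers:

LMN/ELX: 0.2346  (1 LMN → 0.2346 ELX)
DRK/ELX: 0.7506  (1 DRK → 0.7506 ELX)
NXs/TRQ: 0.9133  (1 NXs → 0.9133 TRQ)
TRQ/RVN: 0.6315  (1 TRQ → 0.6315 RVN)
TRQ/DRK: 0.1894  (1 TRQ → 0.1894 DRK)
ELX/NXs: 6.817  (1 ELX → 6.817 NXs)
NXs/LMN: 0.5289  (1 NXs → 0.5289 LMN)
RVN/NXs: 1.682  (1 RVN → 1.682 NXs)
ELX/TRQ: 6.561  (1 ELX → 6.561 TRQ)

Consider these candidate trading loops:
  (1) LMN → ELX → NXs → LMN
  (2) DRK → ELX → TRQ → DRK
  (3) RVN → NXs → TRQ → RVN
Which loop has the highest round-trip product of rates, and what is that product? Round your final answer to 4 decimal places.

(1) 0.2346 × 6.817 × 0.5289 = 0.84585
(2) 0.7506 × 6.561 × 0.1894 = 0.93274
(3) 1.682 × 0.9133 × 0.6315 = 0.97009
Highest is cycle (3) at 0.9701 (≤1, no arbitrage).

0.9701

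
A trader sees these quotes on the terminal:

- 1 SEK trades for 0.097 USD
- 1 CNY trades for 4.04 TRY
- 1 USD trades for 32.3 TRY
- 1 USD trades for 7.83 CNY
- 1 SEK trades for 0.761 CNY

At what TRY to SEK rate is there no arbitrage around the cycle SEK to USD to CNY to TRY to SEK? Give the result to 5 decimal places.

0.32590

Known legs of the cycle: 0.097 × 7.83 × 4.04 = 3.0684204
For no arbitrage the full-cycle product must be 1, so the missing rate is 1 / 3.0684204 ≈ 0.3259006.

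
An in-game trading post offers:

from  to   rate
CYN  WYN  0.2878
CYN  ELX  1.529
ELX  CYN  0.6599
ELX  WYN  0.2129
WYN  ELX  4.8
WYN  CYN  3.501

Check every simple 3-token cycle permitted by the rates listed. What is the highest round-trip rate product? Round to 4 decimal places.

1.1397

CYN→ELX→WYN→CYN: 1.529 × 0.2129 × 3.501 = 1.13966
CYN→WYN→ELX→CYN: 0.2878 × 4.8 × 0.6599 = 0.91161
Maximum is CYN→ELX→WYN→CYN at 1.1397; arbitrage exists.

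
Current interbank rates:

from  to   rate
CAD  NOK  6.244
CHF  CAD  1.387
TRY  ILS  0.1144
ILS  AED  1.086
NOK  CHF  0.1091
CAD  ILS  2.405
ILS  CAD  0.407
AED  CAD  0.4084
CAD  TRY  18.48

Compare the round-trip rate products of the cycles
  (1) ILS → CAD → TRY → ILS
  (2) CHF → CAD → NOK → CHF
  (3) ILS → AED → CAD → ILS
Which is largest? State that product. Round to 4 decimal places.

1.0667

(1) 0.407 × 18.48 × 0.1144 = 0.86044
(2) 1.387 × 6.244 × 0.1091 = 0.94485
(3) 1.086 × 0.4084 × 2.405 = 1.06667
Highest is cycle (3) at 1.0667 (>1, arbitrage).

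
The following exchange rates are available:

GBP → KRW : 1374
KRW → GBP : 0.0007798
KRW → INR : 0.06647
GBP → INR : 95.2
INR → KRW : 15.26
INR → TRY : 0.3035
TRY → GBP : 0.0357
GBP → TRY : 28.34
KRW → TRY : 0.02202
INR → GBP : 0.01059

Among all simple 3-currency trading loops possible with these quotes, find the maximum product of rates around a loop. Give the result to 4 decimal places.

1.1329

KRW→GBP→INR→KRW: 0.0007798 × 95.2 × 15.26 = 1.13286
TRY→GBP→KRW→TRY: 0.0357 × 1374 × 0.02202 = 1.08012
TRY→GBP→INR→TRY: 0.0357 × 95.2 × 0.3035 = 1.03149
KRW→INR→GBP→KRW: 0.06647 × 0.01059 × 1374 = 0.96718
Maximum is KRW→GBP→INR→KRW at 1.1329; arbitrage exists.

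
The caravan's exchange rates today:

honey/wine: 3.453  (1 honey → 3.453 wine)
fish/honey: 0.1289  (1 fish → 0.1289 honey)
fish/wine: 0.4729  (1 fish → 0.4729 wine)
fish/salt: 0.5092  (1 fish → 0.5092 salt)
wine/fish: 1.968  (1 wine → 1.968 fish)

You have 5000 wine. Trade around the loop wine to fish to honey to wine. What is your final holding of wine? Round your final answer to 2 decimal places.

4379.70

5000 wine × 1.968 = 9840 fish
9840 fish × 0.1289 = 1268.376 honey
1268.376 honey × 3.453 = 4379.702328 wine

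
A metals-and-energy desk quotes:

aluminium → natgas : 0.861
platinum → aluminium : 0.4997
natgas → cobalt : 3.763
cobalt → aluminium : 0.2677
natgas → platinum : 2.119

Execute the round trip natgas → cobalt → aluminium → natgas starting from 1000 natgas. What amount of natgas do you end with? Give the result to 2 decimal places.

867.33

1000 natgas × 3.763 = 3763 cobalt
3763 cobalt × 0.2677 = 1007.3551 aluminium
1007.3551 aluminium × 0.861 = 867.3327411 natgas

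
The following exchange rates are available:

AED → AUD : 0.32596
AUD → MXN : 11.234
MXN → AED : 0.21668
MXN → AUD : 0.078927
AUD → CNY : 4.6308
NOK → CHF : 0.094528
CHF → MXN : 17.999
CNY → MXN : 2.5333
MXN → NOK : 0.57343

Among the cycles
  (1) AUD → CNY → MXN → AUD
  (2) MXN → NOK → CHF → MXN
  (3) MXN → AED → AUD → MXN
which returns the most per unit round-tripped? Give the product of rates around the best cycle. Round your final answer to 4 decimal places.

(1) 4.6308 × 2.5333 × 0.078927 = 0.92591
(2) 0.57343 × 0.094528 × 17.999 = 0.97564
(3) 0.21668 × 0.32596 × 11.234 = 0.79345
Highest is cycle (2) at 0.9756 (≤1, no arbitrage).

0.9756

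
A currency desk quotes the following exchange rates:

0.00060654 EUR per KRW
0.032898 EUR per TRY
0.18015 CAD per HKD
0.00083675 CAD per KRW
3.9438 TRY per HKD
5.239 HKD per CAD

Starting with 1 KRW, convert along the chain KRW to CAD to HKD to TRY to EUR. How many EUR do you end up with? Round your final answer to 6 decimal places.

0.000569

1 KRW × 0.00083675 = 0.00083675 CAD
0.00083675 CAD × 5.239 = 0.00438373325 HKD
0.00438373325 HKD × 3.9438 = 0.01728856719135 TRY
0.01728856719135 TRY × 0.032898 = 0.0005687592834610323 EUR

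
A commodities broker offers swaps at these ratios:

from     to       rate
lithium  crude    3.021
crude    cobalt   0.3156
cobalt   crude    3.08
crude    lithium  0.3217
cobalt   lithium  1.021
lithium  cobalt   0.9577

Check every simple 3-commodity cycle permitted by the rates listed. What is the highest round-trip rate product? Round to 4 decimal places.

0.9734

crude→cobalt→lithium→crude: 0.3156 × 1.021 × 3.021 = 0.97345
crude→lithium→cobalt→crude: 0.3217 × 0.9577 × 3.08 = 0.94892
Maximum is crude→cobalt→lithium→crude at 0.9734; no arbitrage — every cycle loses value.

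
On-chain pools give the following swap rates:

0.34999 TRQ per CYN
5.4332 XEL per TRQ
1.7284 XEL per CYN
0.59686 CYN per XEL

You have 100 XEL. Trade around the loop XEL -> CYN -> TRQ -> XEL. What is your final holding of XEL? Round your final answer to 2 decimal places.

113.50

100 XEL × 0.59686 = 59.686 CYN
59.686 CYN × 0.34999 = 20.88950314 TRQ
20.88950314 TRQ × 5.4332 = 113.496848460248 XEL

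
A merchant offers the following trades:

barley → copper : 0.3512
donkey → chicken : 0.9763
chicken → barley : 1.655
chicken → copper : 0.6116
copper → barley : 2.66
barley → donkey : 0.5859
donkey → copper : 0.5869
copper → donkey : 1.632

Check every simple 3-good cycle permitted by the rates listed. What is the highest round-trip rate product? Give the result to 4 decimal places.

0.9745

donkey→chicken→copper→donkey: 0.9763 × 0.6116 × 1.632 = 0.97448
donkey→chicken→barley→donkey: 0.9763 × 1.655 × 0.5859 = 0.94668
donkey→copper→barley→donkey: 0.5869 × 2.66 × 0.5859 = 0.91468
Maximum is donkey→chicken→copper→donkey at 0.9745; no arbitrage — every cycle loses value.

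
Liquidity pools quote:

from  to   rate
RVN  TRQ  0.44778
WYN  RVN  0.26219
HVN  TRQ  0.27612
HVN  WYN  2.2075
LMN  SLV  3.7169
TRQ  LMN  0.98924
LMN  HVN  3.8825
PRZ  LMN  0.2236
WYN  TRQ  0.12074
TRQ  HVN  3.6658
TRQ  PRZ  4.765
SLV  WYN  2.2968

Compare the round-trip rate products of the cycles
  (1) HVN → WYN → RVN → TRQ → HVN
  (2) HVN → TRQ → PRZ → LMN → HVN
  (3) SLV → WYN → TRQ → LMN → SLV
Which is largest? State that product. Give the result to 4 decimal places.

1.1422

(1) 2.2075 × 0.26219 × 0.44778 × 3.6658 = 0.95006
(2) 0.27612 × 4.765 × 0.2236 × 3.8825 = 1.14220
(3) 2.2968 × 0.12074 × 0.98924 × 3.7169 = 1.01966
Highest is cycle (2) at 1.1422 (>1, arbitrage).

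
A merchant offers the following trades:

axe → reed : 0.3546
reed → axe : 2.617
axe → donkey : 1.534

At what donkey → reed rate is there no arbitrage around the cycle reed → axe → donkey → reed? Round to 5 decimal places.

Known legs of the cycle: 2.617 × 1.534 = 4.014478
For no arbitrage the full-cycle product must be 1, so the missing rate is 1 / 4.014478 ≈ 0.2490984.

0.24910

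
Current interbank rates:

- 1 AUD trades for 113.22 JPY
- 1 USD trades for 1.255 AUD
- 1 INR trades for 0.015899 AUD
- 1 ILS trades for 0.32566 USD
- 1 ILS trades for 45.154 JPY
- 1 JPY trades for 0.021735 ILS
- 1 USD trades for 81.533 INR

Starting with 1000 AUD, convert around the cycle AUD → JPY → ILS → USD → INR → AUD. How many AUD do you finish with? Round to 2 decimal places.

1038.84

1000 AUD × 113.22 = 113220 JPY
113220 JPY × 0.021735 = 2460.8367 ILS
2460.8367 ILS × 0.32566 = 801.396079722 USD
801.396079722 USD × 81.533 = 65340.226567973826 INR
65340.226567973826 INR × 0.015899 = 1038.844262204215859574 AUD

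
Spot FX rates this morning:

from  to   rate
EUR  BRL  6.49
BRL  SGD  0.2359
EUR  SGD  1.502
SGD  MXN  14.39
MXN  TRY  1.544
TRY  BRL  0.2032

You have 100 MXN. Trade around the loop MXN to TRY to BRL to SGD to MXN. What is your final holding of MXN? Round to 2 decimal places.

100 MXN × 1.544 = 154.4 TRY
154.4 TRY × 0.2032 = 31.37408 BRL
31.37408 BRL × 0.2359 = 7.401145472 SGD
7.401145472 SGD × 14.39 = 106.50248334208 MXN

106.50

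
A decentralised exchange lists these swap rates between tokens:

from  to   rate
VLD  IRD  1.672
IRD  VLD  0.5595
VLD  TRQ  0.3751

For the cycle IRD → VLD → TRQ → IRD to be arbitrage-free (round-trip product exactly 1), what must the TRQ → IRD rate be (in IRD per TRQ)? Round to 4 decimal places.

4.7649

Known legs of the cycle: 0.5595 × 0.3751 = 0.20986845
For no arbitrage the full-cycle product must be 1, so the missing rate is 1 / 0.20986845 ≈ 4.764890.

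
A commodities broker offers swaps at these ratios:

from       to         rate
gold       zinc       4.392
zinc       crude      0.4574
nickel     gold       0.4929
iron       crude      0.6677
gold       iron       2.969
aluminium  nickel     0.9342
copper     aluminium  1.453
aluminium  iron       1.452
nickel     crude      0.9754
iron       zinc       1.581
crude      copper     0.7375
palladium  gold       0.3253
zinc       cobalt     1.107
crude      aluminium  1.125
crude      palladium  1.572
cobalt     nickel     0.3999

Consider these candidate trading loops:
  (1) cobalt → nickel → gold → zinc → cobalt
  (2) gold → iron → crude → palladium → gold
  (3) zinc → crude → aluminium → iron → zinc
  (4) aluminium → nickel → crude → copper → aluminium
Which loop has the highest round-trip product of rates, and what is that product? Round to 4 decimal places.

1.1813

(1) 0.3999 × 0.4929 × 4.392 × 1.107 = 0.95834
(2) 2.969 × 0.6677 × 1.572 × 0.3253 = 1.01374
(3) 0.4574 × 1.125 × 1.452 × 1.581 = 1.18126
(4) 0.9342 × 0.9754 × 0.7375 × 1.453 = 0.97645
Highest is cycle (3) at 1.1813 (>1, arbitrage).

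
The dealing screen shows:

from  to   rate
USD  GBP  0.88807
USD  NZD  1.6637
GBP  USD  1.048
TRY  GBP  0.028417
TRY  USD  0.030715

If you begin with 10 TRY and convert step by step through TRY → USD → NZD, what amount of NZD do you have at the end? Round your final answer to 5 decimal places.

0.51101

10 TRY × 0.030715 = 0.30715 USD
0.30715 USD × 1.6637 = 0.511005455 NZD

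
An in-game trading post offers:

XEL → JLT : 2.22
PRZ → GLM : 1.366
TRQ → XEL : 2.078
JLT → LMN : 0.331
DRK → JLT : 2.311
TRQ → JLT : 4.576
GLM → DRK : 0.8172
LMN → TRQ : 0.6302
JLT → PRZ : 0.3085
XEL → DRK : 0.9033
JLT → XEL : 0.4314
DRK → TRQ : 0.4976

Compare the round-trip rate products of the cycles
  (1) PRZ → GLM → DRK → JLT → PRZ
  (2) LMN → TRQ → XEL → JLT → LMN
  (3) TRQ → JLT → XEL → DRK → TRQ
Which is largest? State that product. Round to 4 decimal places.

(1) 1.366 × 0.8172 × 2.311 × 0.3085 = 0.79586
(2) 0.6302 × 2.078 × 2.22 × 0.331 = 0.96229
(3) 4.576 × 0.4314 × 0.9033 × 0.4976 = 0.88732
Highest is cycle (2) at 0.9623 (≤1, no arbitrage).

0.9623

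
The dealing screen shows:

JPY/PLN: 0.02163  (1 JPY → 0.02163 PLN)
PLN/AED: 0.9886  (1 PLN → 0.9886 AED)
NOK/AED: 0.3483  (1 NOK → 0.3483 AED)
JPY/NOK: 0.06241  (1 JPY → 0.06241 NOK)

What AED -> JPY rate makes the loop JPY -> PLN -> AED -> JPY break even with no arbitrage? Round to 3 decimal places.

Known legs of the cycle: 0.02163 × 0.9886 = 0.021383418
For no arbitrage the full-cycle product must be 1, so the missing rate is 1 / 0.021383418 ≈ 46.76521.

46.765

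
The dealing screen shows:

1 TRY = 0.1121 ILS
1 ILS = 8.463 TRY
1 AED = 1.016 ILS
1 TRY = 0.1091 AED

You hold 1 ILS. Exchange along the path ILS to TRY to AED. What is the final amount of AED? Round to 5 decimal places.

0.92331

1 ILS × 8.463 = 8.463 TRY
8.463 TRY × 0.1091 = 0.9233133 AED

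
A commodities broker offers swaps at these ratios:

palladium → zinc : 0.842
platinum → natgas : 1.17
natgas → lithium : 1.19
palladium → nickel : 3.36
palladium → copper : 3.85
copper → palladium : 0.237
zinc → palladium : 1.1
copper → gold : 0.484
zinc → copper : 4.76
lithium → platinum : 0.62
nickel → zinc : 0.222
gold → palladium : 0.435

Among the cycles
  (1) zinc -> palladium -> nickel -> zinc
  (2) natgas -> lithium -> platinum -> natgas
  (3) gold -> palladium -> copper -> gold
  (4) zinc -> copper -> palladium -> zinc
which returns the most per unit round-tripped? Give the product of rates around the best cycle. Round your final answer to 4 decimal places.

0.9499

(1) 1.1 × 3.36 × 0.222 = 0.82051
(2) 1.19 × 0.62 × 1.17 = 0.86323
(3) 0.435 × 3.85 × 0.484 = 0.81058
(4) 4.76 × 0.237 × 0.842 = 0.94988
Highest is cycle (4) at 0.9499 (≤1, no arbitrage).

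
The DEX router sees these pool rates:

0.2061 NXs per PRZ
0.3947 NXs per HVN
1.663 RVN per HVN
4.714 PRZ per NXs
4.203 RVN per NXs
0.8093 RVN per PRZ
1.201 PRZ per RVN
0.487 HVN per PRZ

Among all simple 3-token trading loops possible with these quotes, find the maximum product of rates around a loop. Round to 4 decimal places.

1.0404

RVN→PRZ→NXs→RVN: 1.201 × 0.2061 × 4.203 = 1.04035
RVN→PRZ→HVN→RVN: 1.201 × 0.487 × 1.663 = 0.97267
HVN→NXs→PRZ→HVN: 0.3947 × 4.714 × 0.487 = 0.90612
Maximum is RVN→PRZ→NXs→RVN at 1.0404; arbitrage exists.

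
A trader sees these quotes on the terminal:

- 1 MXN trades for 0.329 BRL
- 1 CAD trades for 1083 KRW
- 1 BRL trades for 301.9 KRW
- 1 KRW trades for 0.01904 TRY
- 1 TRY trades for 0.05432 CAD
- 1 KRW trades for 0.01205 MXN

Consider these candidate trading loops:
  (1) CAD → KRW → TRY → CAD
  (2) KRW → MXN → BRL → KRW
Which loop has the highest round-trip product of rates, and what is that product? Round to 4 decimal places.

1.1969

(1) 1083 × 0.01904 × 0.05432 = 1.12010
(2) 0.01205 × 0.329 × 301.9 = 1.19687
Highest is cycle (2) at 1.1969 (>1, arbitrage).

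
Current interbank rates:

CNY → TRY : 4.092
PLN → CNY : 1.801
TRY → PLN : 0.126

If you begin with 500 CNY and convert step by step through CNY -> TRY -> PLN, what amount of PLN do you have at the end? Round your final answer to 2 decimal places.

257.80

500 CNY × 4.092 = 2046 TRY
2046 TRY × 0.126 = 257.796 PLN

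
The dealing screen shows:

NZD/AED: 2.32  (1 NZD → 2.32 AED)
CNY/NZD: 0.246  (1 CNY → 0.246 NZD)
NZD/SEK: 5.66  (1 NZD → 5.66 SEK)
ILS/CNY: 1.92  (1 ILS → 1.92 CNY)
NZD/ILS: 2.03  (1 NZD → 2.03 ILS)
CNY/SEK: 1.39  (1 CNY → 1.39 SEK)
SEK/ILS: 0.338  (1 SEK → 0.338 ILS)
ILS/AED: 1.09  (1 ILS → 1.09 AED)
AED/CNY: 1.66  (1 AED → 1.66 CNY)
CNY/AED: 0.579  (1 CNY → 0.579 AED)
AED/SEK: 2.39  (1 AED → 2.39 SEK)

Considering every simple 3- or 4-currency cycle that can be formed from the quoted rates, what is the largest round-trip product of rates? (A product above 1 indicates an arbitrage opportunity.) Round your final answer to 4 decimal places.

0.9588

ILS→CNY→NZD→ILS: 1.92 × 0.246 × 2.03 = 0.95881
AED→CNY→NZD→AED: 1.66 × 0.246 × 2.32 = 0.94740
ILS→CNY→NZD→SEK→ILS: 1.92 × 0.246 × 5.66 × 0.338 = 0.90359
ILS→AED→CNY→NZD→ILS: 1.09 × 1.66 × 0.246 × 2.03 = 0.90358
ILS→CNY→SEK→ILS: 1.92 × 1.39 × 0.338 = 0.90205
ILS→CNY→AED→SEK→ILS: 1.92 × 0.579 × 2.39 × 0.338 = 0.89804
ILS→AED→SEK→ILS: 1.09 × 2.39 × 0.338 = 0.88052
ILS→AED→CNY→SEK→ILS: 1.09 × 1.66 × 1.39 × 0.338 = 0.85009
Maximum is ILS→CNY→NZD→ILS at 0.9588; no arbitrage — every cycle loses value.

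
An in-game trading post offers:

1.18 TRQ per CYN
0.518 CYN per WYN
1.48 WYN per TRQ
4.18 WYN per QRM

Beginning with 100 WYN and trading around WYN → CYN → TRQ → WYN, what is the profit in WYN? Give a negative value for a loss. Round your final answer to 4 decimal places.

-9.5365

100 WYN × 0.518 = 51.8 CYN
51.8 CYN × 1.18 = 61.124 TRQ
61.124 TRQ × 1.48 = 90.46352 WYN
Net change: 90.46352 − 100 = -9.53648 WYN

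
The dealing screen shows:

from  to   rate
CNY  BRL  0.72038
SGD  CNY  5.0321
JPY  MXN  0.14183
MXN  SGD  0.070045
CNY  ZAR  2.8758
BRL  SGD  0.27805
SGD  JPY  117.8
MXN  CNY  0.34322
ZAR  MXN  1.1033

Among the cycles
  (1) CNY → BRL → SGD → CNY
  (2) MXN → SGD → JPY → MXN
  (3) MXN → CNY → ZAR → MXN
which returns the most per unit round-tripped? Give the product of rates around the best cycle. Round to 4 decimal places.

1.1703

(1) 0.72038 × 0.27805 × 5.0321 = 1.00794
(2) 0.070045 × 117.8 × 0.14183 = 1.17028
(3) 0.34322 × 2.8758 × 1.1033 = 1.08899
Highest is cycle (2) at 1.1703 (>1, arbitrage).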